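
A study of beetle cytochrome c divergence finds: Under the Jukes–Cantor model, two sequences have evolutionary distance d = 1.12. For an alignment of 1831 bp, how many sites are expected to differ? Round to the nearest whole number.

1065

Invert JC69: p = (3/4)(1 − e^(−4d/3)) = 0.75 × (1 − e^(-1.493333)) = 0.75 × (1 − 0.224623) = 0.581533.
Expected differing sites = pL ≈ 0.581533 × 1831 = 1064.786923 ≈ 1065.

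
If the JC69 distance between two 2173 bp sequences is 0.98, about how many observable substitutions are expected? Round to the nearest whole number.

Invert JC69: p = (3/4)(1 − e^(−4d/3)) = 0.75 × (1 − e^(-1.306667)) = 0.75 × (1 − 0.270721) = 0.546959.
Expected differing sites = pL ≈ 0.546959 × 2173 = 1188.541907 ≈ 1189.

1189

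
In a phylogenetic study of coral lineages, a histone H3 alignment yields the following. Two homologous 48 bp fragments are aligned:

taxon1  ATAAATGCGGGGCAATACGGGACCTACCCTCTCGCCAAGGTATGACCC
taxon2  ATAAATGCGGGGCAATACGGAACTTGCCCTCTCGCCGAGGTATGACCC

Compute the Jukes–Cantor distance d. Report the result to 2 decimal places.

0.09

The sequences differ at 4 of 48 sites (21, 24, 26, 37), so p = 4/48 ≈ 0.083333.
d = −(3/4) ln(1 − 4p/3) = −0.75 ln(1 − 0.111111) = −0.75 ln(0.888889)
  = −0.75 × (-0.117783) = 0.088337 substitutions/site.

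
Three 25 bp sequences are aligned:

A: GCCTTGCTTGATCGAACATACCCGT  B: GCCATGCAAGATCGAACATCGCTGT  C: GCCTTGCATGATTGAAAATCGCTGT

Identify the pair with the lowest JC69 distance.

B and C

A–B: 6/25 differ, p = 0.240, d = 0.289.
A–C: 6/25 differ, p = 0.240, d = 0.289.
B–C: 4/25 differ, p = 0.160, d = 0.180.
The smallest distance is between B and C.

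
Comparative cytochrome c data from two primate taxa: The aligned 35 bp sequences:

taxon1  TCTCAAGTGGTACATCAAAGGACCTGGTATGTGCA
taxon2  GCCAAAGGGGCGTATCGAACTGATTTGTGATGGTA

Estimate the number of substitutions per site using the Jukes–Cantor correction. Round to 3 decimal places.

0.965

The sequences differ at 19 of 35 sites, so p = 19/35 ≈ 0.542857.
d = −(3/4) ln(1 − 4p/3) = −0.75 ln(1 − 0.723809) = −0.75 ln(0.276191)
  = −0.75 × (-1.286663) = 0.964997 substitutions/site.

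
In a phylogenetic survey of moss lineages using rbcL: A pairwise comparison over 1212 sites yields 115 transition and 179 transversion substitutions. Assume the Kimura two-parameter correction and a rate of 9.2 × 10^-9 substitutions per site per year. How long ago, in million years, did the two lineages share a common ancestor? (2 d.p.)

P = 115/1212 ≈ 0.094884 and Q = 179/1212 ≈ 0.14769.
Under the Kimura two-parameter model, d = −½ ln(1 − 2P − Q) − ¼ ln(1 − 2Q).
1 − 2P − Q = 0.662542, giving −½ ln(0.662542) = 0.205836.
1 − 2Q = 0.70462, giving −¼ ln(0.70462) = 0.087524.
d = 0.205836 + 0.087524 = 0.293360.
Under a molecular clock d = 2μt, so t = d/(2μ) = 0.293360 / (2 × 9.2 × 10^-9) = 15.94 million years.

15.94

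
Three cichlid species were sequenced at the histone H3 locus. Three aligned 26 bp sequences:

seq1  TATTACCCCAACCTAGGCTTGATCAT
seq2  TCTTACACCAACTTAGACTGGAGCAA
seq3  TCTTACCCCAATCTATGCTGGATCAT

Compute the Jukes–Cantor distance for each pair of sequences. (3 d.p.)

d(seq1,seq2) = 0.334, d(seq1,seq3) = 0.172, d(seq2,seq3) = 0.334

seq1–seq2: 7/26 sites differ → p ≈ 0.269231, d = −0.75 ln(1 − 0.358975) = 0.333515 ≈ 0.334.
seq1–seq3: 4/26 sites differ → p ≈ 0.153846, d = −0.75 ln(1 − 0.205128) = 0.172181 ≈ 0.172.
seq2–seq3: 7/26 sites differ → p ≈ 0.269231, d = −0.75 ln(1 − 0.358975) = 0.333515 ≈ 0.334.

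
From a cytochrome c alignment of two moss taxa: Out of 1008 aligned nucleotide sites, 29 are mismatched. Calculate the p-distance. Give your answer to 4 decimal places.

0.0288

p = 29/1008 = 0.028769… ≈ 0.0288 (to 4 d.p.).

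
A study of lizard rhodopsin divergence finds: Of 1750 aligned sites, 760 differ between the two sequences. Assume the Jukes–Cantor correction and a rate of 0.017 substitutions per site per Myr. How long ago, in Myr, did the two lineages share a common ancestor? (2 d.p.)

19.09

p = 760/1750 ≈ 0.434286.
d = −(3/4) ln(1 − 4p/3) = −0.75 ln(1 − 0.579048) = −0.75 ln(0.420952)
  = −0.75 × (-0.865236) = 0.648927 substitutions/site.
Under a molecular clock d = 2μt, so t = d/(2μ) = 0.648927 / (2 × 0.017) = 19.09 Myr.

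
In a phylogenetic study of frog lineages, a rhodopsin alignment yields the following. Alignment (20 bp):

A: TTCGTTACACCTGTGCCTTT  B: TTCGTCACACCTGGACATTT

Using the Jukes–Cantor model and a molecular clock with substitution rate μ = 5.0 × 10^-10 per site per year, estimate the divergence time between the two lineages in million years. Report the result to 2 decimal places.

The sequences differ at 4 of 20 sites (6, 14, 15, 17), so p = 4/20 = 0.2.
d = −(3/4) ln(1 − 4p/3) = −0.75 ln(1 − 0.266667) = −0.75 ln(0.733333)
  = −0.75 × (-0.310155) = 0.232616 substitutions/site.
Under a molecular clock d = 2μt, so t = d/(2μ) = 0.232616 / (2 × 5.0 × 10^-10) = 232.62 million years.

232.62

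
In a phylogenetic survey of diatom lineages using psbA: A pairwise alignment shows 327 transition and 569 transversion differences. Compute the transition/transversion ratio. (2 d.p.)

0.57

R = 327/569 = 0.574692… ≈ 0.57 (to 2 d.p.).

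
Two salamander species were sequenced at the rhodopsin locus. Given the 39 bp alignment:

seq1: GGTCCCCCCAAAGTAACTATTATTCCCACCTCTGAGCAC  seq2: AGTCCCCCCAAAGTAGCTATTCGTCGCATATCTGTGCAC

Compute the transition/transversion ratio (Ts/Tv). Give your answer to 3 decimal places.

0.600

Transitions are A↔G and C↔T; transversions are all other mismatches.
Transitions: 3. Transversions: 5.
R = 3/5 = 0.600.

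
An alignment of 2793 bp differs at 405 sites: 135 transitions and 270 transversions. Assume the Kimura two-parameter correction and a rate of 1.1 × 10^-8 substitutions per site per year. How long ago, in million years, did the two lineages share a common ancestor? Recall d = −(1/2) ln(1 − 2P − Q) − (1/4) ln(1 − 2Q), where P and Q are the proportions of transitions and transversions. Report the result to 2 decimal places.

7.32

P = 135/2793 ≈ 0.048335 and Q = 270/2793 ≈ 0.09667.
Under the Kimura two-parameter model, d = −½ ln(1 − 2P − Q) − ¼ ln(1 − 2Q).
1 − 2P − Q = 0.80666, giving −½ ln(0.80666) = 0.107427.
1 − 2Q = 0.80666, giving −¼ ln(0.80666) = 0.053713.
d = 0.107427 + 0.053713 = 0.161140.
Under a molecular clock d = 2μt, so t = d/(2μ) = 0.161140 / (2 × 1.1 × 10^-8) = 7.32 million years.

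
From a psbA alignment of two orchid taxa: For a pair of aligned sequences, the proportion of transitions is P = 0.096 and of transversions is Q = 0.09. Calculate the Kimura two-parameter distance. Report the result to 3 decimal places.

0.215

Under the Kimura two-parameter model, d = −½ ln(1 − 2P − Q) − ¼ ln(1 − 2Q).
1 − 2P − Q = 0.718, giving −½ ln(0.718) = 0.165643.
1 − 2Q = 0.82, giving −¼ ln(0.82) = 0.049613.
d = 0.165643 + 0.049613 = 0.215256.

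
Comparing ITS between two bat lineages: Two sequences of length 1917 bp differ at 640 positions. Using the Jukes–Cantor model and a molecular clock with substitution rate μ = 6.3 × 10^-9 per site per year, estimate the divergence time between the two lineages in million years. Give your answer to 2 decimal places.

35.06

p = 640/1917 ≈ 0.333855.
d = −(3/4) ln(1 − 4p/3) = −0.75 ln(1 − 0.44514) = −0.75 ln(0.55486)
  = −0.75 × (-0.589039) = 0.441779 substitutions/site.
Under a molecular clock d = 2μt, so t = d/(2μ) = 0.441779 / (2 × 6.3 × 10^-9) = 35.06 million years.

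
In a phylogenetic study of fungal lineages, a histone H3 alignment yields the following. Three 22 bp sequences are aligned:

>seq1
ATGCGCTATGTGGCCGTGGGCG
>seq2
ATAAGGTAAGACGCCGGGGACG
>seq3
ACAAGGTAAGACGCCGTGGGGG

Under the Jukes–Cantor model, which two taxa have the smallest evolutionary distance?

seq1–seq2: 8/22 differ, p = 0.364, d = 0.497.
seq1–seq3: 8/22 differ, p = 0.364, d = 0.497.
seq2–seq3: 4/22 differ, p = 0.182, d = 0.208.
The smallest distance is between seq2 and seq3.

seq2 and seq3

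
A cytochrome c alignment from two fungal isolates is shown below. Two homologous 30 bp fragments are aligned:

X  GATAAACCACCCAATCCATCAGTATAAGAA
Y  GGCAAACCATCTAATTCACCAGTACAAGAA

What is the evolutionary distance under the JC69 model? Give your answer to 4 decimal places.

0.2795

The sequences differ at 7 of 30 sites (2, 3, 10, 12, 16, 19, 25), so p = 7/30 ≈ 0.233333.
d = −(3/4) ln(1 − 4p/3) = −0.75 ln(1 − 0.311111) = −0.75 ln(0.688889)
  = −0.75 × (-0.372675) = 0.279506 substitutions/site.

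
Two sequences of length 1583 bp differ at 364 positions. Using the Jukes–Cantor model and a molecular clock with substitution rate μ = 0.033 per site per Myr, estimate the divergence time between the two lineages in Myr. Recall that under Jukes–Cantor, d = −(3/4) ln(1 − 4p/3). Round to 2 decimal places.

p = 364/1583 ≈ 0.229943.
d = −(3/4) ln(1 − 4p/3) = −0.75 ln(1 − 0.306591) = −0.75 ln(0.693409)
  = −0.75 × (-0.366135) = 0.274601 substitutions/site.
Under a molecular clock d = 2μt, so t = d/(2μ) = 0.274601 / (2 × 0.033) = 4.16 Myr.

4.16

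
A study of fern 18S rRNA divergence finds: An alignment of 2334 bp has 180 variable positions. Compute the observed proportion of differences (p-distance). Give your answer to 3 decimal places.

0.077

p = 180/2334 = 0.077120… ≈ 0.077 (to 3 d.p.).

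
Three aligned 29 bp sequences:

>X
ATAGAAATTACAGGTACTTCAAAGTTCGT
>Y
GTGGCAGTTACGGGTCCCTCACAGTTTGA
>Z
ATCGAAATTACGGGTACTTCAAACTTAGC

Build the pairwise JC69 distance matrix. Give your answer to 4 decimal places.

d(X,Y) = 0.4618, d(X,Z) = 0.1959, d(Y,Z) = 0.4618

X–Y: 10/29 sites differ → p ≈ 0.344828, d = −0.75 ln(1 − 0.459771) = 0.461822 ≈ 0.4618.
X–Z: 5/29 sites differ → p ≈ 0.172414, d = −0.75 ln(1 − 0.229885) = 0.195912 ≈ 0.1959.
Y–Z: 10/29 sites differ → p ≈ 0.344828, d = −0.75 ln(1 − 0.459771) = 0.461822 ≈ 0.4618.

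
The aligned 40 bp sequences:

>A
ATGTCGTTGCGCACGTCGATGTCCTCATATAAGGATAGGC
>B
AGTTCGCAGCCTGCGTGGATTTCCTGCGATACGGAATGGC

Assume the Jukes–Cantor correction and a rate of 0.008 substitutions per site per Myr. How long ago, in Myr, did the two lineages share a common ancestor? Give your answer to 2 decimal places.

32.49

The sequences differ at 15 of 40 sites, so p = 15/40 = 0.375.
d = −(3/4) ln(1 − 4p/3) = −0.75 ln(1 − 0.5) = −0.75 ln(0.5)
  = −0.75 × (-0.693147) = 0.519860 substitutions/site.
Under a molecular clock d = 2μt, so t = d/(2μ) = 0.519860 / (2 × 0.008) = 32.49 Myr.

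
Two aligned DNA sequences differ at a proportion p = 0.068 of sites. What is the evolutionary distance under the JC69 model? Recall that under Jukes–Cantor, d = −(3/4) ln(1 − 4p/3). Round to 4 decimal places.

0.0713

d = −(3/4) ln(1 − 4p/3) = −0.75 ln(1 − 0.090667) = −0.75 ln(0.909333)
  = −0.75 × (-0.095044) = 0.071283 substitutions/site.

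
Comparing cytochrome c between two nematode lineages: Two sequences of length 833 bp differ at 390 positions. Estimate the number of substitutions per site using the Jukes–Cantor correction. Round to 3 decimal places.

0.734

p = 390/833 ≈ 0.468187.
d = −(3/4) ln(1 − 4p/3) = −0.75 ln(1 − 0.624249) = −0.75 ln(0.375751)
  = −0.75 × (-0.978829) = 0.734122 substitutions/site.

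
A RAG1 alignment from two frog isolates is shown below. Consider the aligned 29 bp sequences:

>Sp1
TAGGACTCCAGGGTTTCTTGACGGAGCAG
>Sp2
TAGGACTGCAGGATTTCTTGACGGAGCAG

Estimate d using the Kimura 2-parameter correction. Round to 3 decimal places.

Of 29 sites, 1 differences are transitions and 1 are transversions, so P = 1/29 ≈ 0.034483 and Q = 1/29 ≈ 0.034483.
Under the Kimura two-parameter model, d = −½ ln(1 − 2P − Q) − ¼ ln(1 − 2Q).
1 − 2P − Q = 0.896551, giving −½ ln(0.896551) = 0.054600.
1 − 2Q = 0.931034, giving −¼ ln(0.931034) = 0.017865.
d = 0.054600 + 0.017865 = 0.072465.

0.072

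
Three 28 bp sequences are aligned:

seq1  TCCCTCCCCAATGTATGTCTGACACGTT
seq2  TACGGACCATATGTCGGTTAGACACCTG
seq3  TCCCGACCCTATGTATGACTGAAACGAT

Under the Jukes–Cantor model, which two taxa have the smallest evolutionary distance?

seq1 and seq3

seq1–seq2: 12/28 differ, p = 0.429, d = 0.635.
seq1–seq3: 6/28 differ, p = 0.214, d = 0.252.
seq2–seq3: 12/28 differ, p = 0.429, d = 0.635.
The smallest distance is between seq1 and seq3.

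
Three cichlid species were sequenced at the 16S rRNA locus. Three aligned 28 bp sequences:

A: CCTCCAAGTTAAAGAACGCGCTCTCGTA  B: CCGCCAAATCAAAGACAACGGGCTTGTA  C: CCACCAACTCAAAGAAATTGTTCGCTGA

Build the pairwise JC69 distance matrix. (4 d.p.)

A–B: 9/28 sites differ → p ≈ 0.321429, d = −0.75 ln(1 − 0.428572) = 0.419713 ≈ 0.4197.
A–C: 10/28 sites differ → p ≈ 0.357143, d = −0.75 ln(1 − 0.476191) = 0.484971 ≈ 0.4850.
B–C: 11/28 sites differ → p ≈ 0.392857, d = −0.75 ln(1 − 0.523809) = 0.556452 ≈ 0.5565.

d(A,B) = 0.4197, d(A,C) = 0.4850, d(B,C) = 0.5565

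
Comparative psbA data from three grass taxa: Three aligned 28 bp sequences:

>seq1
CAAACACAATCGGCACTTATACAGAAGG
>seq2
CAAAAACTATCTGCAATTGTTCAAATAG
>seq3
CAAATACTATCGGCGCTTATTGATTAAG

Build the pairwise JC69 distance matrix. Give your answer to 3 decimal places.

d(seq1,seq2) = 0.420, d(seq1,seq3) = 0.360, d(seq2,seq3) = 0.420

seq1–seq2: 9/28 sites differ → p ≈ 0.321429, d = −0.75 ln(1 − 0.428572) = 0.419713 ≈ 0.420.
seq1–seq3: 8/28 sites differ → p ≈ 0.285714, d = −0.75 ln(1 − 0.380952) = 0.359679 ≈ 0.360.
seq2–seq3: 9/28 sites differ → p ≈ 0.321429, d = −0.75 ln(1 − 0.428572) = 0.419713 ≈ 0.420.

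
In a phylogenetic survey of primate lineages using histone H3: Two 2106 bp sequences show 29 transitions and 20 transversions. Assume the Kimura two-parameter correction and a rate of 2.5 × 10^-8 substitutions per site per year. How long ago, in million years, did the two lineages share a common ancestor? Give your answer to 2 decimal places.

P = 29/2106 ≈ 0.01377 and Q = 20/2106 ≈ 0.009497.
Under the Kimura two-parameter model, d = −½ ln(1 − 2P − Q) − ¼ ln(1 − 2Q).
1 − 2P − Q = 0.962963, giving −½ ln(0.962963) = 0.018870.
1 − 2Q = 0.981006, giving −¼ ln(0.981006) = 0.004794.
d = 0.018870 + 0.004794 = 0.023664.
Under a molecular clock d = 2μt, so t = d/(2μ) = 0.023664 / (2 × 2.5 × 10^-8) = 0.47 million years.

0.47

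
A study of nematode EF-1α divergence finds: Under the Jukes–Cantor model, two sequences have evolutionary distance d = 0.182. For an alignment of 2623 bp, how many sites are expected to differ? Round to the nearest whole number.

424

Invert JC69: p = (3/4)(1 − e^(−4d/3)) = 0.75 × (1 − e^(-0.242667)) = 0.75 × (1 − 0.784533) = 0.161600.
Expected differing sites = pL ≈ 0.161600 × 2623 = 423.8768 ≈ 424.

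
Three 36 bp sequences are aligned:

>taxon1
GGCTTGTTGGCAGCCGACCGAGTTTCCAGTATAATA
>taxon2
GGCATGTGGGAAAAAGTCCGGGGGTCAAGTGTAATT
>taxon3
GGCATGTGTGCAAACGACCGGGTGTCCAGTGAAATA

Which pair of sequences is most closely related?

taxon2 and taxon3

taxon1–taxon2: 13/36 differ, p = 0.361, d = 0.493.
taxon1–taxon3: 9/36 differ, p = 0.250, d = 0.304.
taxon2–taxon3: 8/36 differ, p = 0.222, d = 0.264.
The smallest distance is between taxon2 and taxon3.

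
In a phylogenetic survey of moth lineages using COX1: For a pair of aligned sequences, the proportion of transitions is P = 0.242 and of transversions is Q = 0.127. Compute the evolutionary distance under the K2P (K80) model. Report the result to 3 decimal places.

0.545

Under the Kimura two-parameter model, d = −½ ln(1 − 2P − Q) − ¼ ln(1 − 2Q).
1 − 2P − Q = 0.389, giving −½ ln(0.389) = 0.472088.
1 − 2Q = 0.746, giving −¼ ln(0.746) = 0.073257.
d = 0.472088 + 0.073257 = 0.545345.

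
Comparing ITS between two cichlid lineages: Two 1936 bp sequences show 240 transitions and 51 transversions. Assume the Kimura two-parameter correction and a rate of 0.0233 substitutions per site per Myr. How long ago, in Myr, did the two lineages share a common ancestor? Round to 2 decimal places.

P = 240/1936 ≈ 0.123967 and Q = 51/1936 ≈ 0.026343.
Under the Kimura two-parameter model, d = −½ ln(1 − 2P − Q) − ¼ ln(1 − 2Q).
1 − 2P − Q = 0.725723, giving −½ ln(0.725723) = 0.160293.
1 − 2Q = 0.947314, giving −¼ ln(0.947314) = 0.013531.
d = 0.160293 + 0.013531 = 0.173824.
Under a molecular clock d = 2μt, so t = d/(2μ) = 0.173824 / (2 × 0.0233) = 3.73 Myr.

3.73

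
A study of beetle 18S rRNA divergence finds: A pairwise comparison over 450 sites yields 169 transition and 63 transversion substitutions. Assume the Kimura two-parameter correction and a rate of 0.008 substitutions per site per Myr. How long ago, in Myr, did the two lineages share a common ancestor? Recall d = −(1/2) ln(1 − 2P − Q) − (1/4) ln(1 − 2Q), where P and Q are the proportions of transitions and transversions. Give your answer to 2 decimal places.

74.43

P = 169/450 ≈ 0.375556 and Q = 63/450 = 0.14.
Under the Kimura two-parameter model, d = −½ ln(1 − 2P − Q) − ¼ ln(1 − 2Q).
1 − 2P − Q = 0.108888, giving −½ ln(0.108888) = 1.108718.
1 − 2Q = 0.72, giving −¼ ln(0.72) = 0.082126.
d = 1.108718 + 0.082126 = 1.190844.
Under a molecular clock d = 2μt, so t = d/(2μ) = 1.190844 / (2 × 0.008) = 74.43 Myr.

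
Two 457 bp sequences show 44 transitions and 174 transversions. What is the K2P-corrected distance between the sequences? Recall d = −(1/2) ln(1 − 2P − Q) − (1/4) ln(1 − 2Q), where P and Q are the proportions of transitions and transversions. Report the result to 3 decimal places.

0.784

P = 44/457 ≈ 0.09628 and Q = 174/457 ≈ 0.380744.
Under the Kimura two-parameter model, d = −½ ln(1 − 2P − Q) − ¼ ln(1 − 2Q).
1 − 2P − Q = 0.426696, giving −½ ln(0.426696) = 0.425842.
1 − 2Q = 0.238512, giving −¼ ln(0.238512) = 0.358334.
d = 0.425842 + 0.358334 = 0.784176.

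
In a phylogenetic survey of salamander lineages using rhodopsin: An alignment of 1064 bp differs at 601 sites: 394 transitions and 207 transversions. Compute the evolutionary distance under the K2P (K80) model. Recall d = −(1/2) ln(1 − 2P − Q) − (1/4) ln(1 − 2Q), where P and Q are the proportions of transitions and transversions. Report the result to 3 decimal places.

1.491

P = 394/1064 ≈ 0.370301 and Q = 207/1064 ≈ 0.194549.
Under the Kimura two-parameter model, d = −½ ln(1 − 2P − Q) − ¼ ln(1 − 2Q).
1 − 2P − Q = 0.064849, giving −½ ln(0.064849) = 1.367847.
1 − 2Q = 0.610902, giving −¼ ln(0.610902) = 0.123205.
d = 1.367847 + 0.123205 = 1.491052.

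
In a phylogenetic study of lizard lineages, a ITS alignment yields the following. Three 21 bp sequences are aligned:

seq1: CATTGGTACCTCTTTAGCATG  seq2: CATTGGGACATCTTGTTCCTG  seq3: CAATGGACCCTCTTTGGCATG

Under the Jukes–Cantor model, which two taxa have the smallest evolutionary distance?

seq1 and seq3

seq1–seq2: 6/21 differ, p = 0.286, d = 0.360.
seq1–seq3: 4/21 differ, p = 0.190, d = 0.220.
seq2–seq3: 8/21 differ, p = 0.381, d = 0.532.
The smallest distance is between seq1 and seq3.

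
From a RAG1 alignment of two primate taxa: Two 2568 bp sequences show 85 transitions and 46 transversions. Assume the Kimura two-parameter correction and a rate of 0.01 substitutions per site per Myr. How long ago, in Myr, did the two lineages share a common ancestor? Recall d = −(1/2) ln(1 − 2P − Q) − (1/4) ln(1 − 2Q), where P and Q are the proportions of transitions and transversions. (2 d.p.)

2.65

P = 85/2568 ≈ 0.0331 and Q = 46/2568 ≈ 0.017913.
Under the Kimura two-parameter model, d = −½ ln(1 − 2P − Q) − ¼ ln(1 − 2Q).
1 − 2P − Q = 0.915887, giving −½ ln(0.915887) = 0.043931.
1 − 2Q = 0.964174, giving −¼ ln(0.964174) = 0.009121.
d = 0.043931 + 0.009121 = 0.053052.
Under a molecular clock d = 2μt, so t = d/(2μ) = 0.053052 / (2 × 0.01) = 2.65 Myr.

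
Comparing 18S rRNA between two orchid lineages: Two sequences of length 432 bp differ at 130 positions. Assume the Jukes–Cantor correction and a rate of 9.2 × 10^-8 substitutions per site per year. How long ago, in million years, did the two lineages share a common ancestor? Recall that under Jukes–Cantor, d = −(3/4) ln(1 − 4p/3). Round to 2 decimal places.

p = 130/432 ≈ 0.300926.
d = −(3/4) ln(1 − 4p/3) = −0.75 ln(1 − 0.401235) = −0.75 ln(0.598765)
  = −0.75 × (-0.512886) = 0.384665 substitutions/site.
Under a molecular clock d = 2μt, so t = d/(2μ) = 0.384665 / (2 × 9.2 × 10^-8) = 2.09 million years.

2.09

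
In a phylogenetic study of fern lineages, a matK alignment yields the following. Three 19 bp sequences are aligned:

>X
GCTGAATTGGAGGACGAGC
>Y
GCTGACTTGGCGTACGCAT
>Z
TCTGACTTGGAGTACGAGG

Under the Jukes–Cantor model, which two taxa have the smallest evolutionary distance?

X and Z

X–Y: 6/19 differ, p = 0.316, d = 0.410.
X–Z: 4/19 differ, p = 0.211, d = 0.247.
Y–Z: 5/19 differ, p = 0.263, d = 0.324.
The smallest distance is between X and Z.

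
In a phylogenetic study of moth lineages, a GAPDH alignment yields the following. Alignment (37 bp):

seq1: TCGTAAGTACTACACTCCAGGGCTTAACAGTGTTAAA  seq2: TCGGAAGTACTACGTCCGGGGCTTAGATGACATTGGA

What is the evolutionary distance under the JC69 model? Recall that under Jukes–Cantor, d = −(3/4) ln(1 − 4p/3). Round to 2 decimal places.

The sequences differ at 17 of 37 sites, so p = 17/37 ≈ 0.459459.
d = −(3/4) ln(1 − 4p/3) = −0.75 ln(1 − 0.612612) = −0.75 ln(0.387388)
  = −0.75 × (-0.948329) = 0.711247 substitutions/site.

0.71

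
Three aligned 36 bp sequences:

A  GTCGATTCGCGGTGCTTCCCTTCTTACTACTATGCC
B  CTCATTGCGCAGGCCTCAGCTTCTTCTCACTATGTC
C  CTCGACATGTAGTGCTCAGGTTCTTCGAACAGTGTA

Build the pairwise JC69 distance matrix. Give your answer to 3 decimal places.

d(A,B) = 0.548, d(A,C) = 0.745, d(B,C) = 0.548

A–B: 14/36 sites differ → p ≈ 0.388889, d = −0.75 ln(1 − 0.518519) = 0.548166 ≈ 0.548.
A–C: 17/36 sites differ → p ≈ 0.472222, d = −0.75 ln(1 − 0.629629) = 0.744938 ≈ 0.745.
B–C: 14/36 sites differ → p ≈ 0.388889, d = −0.75 ln(1 − 0.518519) = 0.548166 ≈ 0.548.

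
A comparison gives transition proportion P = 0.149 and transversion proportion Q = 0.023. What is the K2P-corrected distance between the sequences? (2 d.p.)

Under the Kimura two-parameter model, d = −½ ln(1 − 2P − Q) − ¼ ln(1 − 2Q).
1 − 2P − Q = 0.679, giving −½ ln(0.679) = 0.193567.
1 − 2Q = 0.954, giving −¼ ln(0.954) = 0.011773.
d = 0.193567 + 0.011773 = 0.205340.

0.21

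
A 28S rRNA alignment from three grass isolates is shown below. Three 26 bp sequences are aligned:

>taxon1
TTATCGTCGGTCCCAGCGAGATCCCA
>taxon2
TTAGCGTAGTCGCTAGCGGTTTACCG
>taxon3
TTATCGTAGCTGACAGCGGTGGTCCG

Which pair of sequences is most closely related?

taxon2 and taxon3

taxon1–taxon2: 11/26 differ, p = 0.423, d = 0.623.
taxon1–taxon3: 10/26 differ, p = 0.385, d = 0.539.
taxon2–taxon3: 8/26 differ, p = 0.308, d = 0.396.
The smallest distance is between taxon2 and taxon3.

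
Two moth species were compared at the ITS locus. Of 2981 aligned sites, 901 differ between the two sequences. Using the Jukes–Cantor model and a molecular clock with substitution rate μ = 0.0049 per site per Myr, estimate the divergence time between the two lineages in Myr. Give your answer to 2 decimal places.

p = 901/2981 ≈ 0.302248.
d = −(3/4) ln(1 − 4p/3) = −0.75 ln(1 − 0.402997) = −0.75 ln(0.597003)
  = −0.75 × (-0.515833) = 0.386875 substitutions/site.
Under a molecular clock d = 2μt, so t = d/(2μ) = 0.386875 / (2 × 0.0049) = 39.48 Myr.

39.48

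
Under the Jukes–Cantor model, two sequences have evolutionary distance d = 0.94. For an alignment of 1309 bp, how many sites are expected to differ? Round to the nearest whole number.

701

Invert JC69: p = (3/4)(1 − e^(−4d/3)) = 0.75 × (1 − e^(-1.253333)) = 0.75 × (1 − 0.285551) = 0.535837.
Expected differing sites = pL ≈ 0.535837 × 1309 = 701.410633 ≈ 701.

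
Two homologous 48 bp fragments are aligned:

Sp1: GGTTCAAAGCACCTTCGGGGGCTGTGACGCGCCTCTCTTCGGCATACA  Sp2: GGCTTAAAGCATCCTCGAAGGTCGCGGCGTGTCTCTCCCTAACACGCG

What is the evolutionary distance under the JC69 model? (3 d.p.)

The sequences differ at 20 of 48 sites, so p = 20/48 ≈ 0.416667.
d = −(3/4) ln(1 − 4p/3) = −0.75 ln(1 − 0.555556) = −0.75 ln(0.444444)
  = −0.75 × (-0.810931) = 0.608198 substitutions/site.

0.608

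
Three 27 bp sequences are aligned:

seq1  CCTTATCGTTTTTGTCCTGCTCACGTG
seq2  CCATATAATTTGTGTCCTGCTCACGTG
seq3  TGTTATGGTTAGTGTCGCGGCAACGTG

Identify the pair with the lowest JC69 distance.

seq1 and seq2

seq1–seq2: 4/27 differ, p = 0.148, d = 0.165.
seq1–seq3: 10/27 differ, p = 0.370, d = 0.511.
seq2–seq3: 11/27 differ, p = 0.407, d = 0.588.
The smallest distance is between seq1 and seq2.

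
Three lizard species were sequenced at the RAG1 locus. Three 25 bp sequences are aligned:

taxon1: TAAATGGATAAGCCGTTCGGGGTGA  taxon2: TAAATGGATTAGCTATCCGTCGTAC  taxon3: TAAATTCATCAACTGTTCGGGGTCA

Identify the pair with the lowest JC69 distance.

taxon1–taxon2: 8/25 differ, p = 0.320, d = 0.417.
taxon1–taxon3: 6/25 differ, p = 0.240, d = 0.289.
taxon2–taxon3: 10/25 differ, p = 0.400, d = 0.572.
The smallest distance is between taxon1 and taxon3.

taxon1 and taxon3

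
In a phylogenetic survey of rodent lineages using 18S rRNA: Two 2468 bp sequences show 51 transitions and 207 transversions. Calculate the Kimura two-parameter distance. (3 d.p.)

0.113

P = 51/2468 ≈ 0.020665 and Q = 207/2468 ≈ 0.083874.
Under the Kimura two-parameter model, d = −½ ln(1 − 2P − Q) − ¼ ln(1 − 2Q).
1 − 2P − Q = 0.874796, giving −½ ln(0.874796) = 0.066882.
1 − 2Q = 0.832252, giving −¼ ln(0.832252) = 0.045905.
d = 0.066882 + 0.045905 = 0.112787.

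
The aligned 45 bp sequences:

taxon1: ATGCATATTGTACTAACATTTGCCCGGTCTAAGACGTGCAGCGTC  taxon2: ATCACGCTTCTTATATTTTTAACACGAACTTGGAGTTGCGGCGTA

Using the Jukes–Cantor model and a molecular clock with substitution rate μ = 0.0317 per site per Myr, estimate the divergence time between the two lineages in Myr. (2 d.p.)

12.48

The sequences differ at 22 of 45 sites, so p = 22/45 ≈ 0.488889.
d = −(3/4) ln(1 − 4p/3) = −0.75 ln(1 − 0.651852) = −0.75 ln(0.348148)
  = −0.75 × (-1.055128) = 0.791346 substitutions/site.
Under a molecular clock d = 2μt, so t = d/(2μ) = 0.791346 / (2 × 0.0317) = 12.48 Myr.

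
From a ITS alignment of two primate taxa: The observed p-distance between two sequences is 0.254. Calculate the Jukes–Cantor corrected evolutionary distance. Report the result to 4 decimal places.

d = −(3/4) ln(1 − 4p/3) = −0.75 ln(1 − 0.338667) = −0.75 ln(0.661333)
  = −0.75 × (-0.413498) = 0.310124 substitutions/site.

0.3101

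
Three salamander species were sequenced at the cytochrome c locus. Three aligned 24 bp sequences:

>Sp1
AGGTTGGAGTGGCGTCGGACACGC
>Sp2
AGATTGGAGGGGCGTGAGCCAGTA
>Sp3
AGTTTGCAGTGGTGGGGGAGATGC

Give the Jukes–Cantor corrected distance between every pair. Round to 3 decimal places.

d(Sp1,Sp2) = 0.441, d(Sp1,Sp3) = 0.369, d(Sp2,Sp3) = 0.708

Sp1–Sp2: 8/24 sites differ → p ≈ 0.333333, d = −0.75 ln(1 − 0.444444) = 0.440839 ≈ 0.441.
Sp1–Sp3: 7/24 sites differ → p ≈ 0.291667, d = −0.75 ln(1 − 0.388889) = 0.369358 ≈ 0.369.
Sp2–Sp3: 11/24 sites differ → p ≈ 0.458333, d = −0.75 ln(1 − 0.611111) = 0.708346 ≈ 0.708.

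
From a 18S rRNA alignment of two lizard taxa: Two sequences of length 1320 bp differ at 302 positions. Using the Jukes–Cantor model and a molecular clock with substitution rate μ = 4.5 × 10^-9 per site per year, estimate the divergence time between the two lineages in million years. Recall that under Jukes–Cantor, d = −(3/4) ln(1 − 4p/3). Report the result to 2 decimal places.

p = 302/1320 ≈ 0.228788.
d = −(3/4) ln(1 − 4p/3) = −0.75 ln(1 − 0.305051) = −0.75 ln(0.694949)
  = −0.75 × (-0.363917) = 0.272938 substitutions/site.
Under a molecular clock d = 2μt, so t = d/(2μ) = 0.272938 / (2 × 4.5 × 10^-9) = 30.33 million years.

30.33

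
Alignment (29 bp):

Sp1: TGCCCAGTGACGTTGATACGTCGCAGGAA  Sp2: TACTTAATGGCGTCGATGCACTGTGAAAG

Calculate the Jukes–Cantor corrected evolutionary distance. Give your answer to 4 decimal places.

0.8776

The sequences differ at 15 of 29 sites, so p = 15/29 ≈ 0.517241.
d = −(3/4) ln(1 − 4p/3) = −0.75 ln(1 − 0.689655) = −0.75 ln(0.310345)
  = −0.75 × (-1.170071) = 0.877553 substitutions/site.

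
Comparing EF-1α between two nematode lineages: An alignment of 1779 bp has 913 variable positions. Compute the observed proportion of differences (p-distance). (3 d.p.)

0.513

p = 913/1779 = 0.513209… ≈ 0.513 (to 3 d.p.).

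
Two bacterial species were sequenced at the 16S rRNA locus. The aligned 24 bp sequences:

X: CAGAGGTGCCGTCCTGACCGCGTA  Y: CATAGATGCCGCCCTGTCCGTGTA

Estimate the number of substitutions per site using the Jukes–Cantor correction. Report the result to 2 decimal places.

The sequences differ at 5 of 24 sites (3, 6, 12, 17, 21), so p = 5/24 ≈ 0.208333.
d = −(3/4) ln(1 − 4p/3) = −0.75 ln(1 − 0.277777) = −0.75 ln(0.722223)
  = −0.75 × (-0.325421) = 0.244066 substitutions/site.

0.24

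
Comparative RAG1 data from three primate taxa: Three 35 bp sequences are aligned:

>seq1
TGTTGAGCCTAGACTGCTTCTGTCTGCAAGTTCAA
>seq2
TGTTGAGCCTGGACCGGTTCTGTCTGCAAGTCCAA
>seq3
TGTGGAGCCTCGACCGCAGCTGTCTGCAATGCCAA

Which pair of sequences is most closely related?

seq1–seq2: 4/35 differ, p = 0.114, d = 0.124.
seq1–seq3: 8/35 differ, p = 0.229, d = 0.273.
seq2–seq3: 7/35 differ, p = 0.200, d = 0.233.
The smallest distance is between seq1 and seq2.

seq1 and seq2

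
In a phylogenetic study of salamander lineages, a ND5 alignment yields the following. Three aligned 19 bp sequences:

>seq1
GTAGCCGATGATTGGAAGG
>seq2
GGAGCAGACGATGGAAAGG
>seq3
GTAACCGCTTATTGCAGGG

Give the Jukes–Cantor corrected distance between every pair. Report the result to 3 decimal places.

d(seq1,seq2) = 0.324, d(seq1,seq3) = 0.324, d(seq2,seq3) = 0.749

seq1–seq2: 5/19 sites differ → p ≈ 0.263158, d = −0.75 ln(1 − 0.350877) = 0.324100 ≈ 0.324.
seq1–seq3: 5/19 sites differ → p ≈ 0.263158, d = −0.75 ln(1 − 0.350877) = 0.324100 ≈ 0.324.
seq2–seq3: 9/19 sites differ → p ≈ 0.473684, d = −0.75 ln(1 − 0.631579) = 0.748897 ≈ 0.749.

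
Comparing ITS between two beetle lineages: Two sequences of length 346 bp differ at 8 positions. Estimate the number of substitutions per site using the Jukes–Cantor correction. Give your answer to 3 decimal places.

p = 8/346 ≈ 0.023121.
d = −(3/4) ln(1 − 4p/3) = −0.75 ln(1 − 0.030828) = −0.75 ln(0.969172)
  = −0.75 × (-0.031313) = 0.023485 substitutions/site.

0.023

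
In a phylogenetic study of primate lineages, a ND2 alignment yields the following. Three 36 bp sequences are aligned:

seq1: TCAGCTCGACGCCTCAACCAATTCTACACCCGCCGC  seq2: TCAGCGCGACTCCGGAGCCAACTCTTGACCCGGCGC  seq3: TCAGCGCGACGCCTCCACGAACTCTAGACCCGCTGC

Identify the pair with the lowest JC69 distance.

seq1 and seq3

seq1–seq2: 9/36 differ, p = 0.250, d = 0.304.
seq1–seq3: 6/36 differ, p = 0.167, d = 0.188.
seq2–seq3: 9/36 differ, p = 0.250, d = 0.304.
The smallest distance is between seq1 and seq3.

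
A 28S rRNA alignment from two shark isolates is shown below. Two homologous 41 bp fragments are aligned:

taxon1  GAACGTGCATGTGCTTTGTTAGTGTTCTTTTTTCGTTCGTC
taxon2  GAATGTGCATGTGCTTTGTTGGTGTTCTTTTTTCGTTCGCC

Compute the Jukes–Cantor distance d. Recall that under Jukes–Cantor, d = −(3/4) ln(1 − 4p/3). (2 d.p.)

The sequences differ at 3 of 41 sites (4, 21, 40), so p = 3/41 ≈ 0.073171.
d = −(3/4) ln(1 − 4p/3) = −0.75 ln(1 − 0.097561) = −0.75 ln(0.902439)
  = −0.75 × (-0.102654) = 0.076991 substitutions/site.

0.08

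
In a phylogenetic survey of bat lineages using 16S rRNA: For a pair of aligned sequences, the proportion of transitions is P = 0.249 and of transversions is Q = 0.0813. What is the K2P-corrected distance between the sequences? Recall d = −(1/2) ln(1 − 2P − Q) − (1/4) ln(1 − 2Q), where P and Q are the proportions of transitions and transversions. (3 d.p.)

Under the Kimura two-parameter model, d = −½ ln(1 − 2P − Q) − ¼ ln(1 − 2Q).
1 − 2P − Q = 0.4207, giving −½ ln(0.4207) = 0.432918.
1 − 2Q = 0.8374, giving −¼ ln(0.8374) = 0.044363.
d = 0.432918 + 0.044363 = 0.477281.

0.477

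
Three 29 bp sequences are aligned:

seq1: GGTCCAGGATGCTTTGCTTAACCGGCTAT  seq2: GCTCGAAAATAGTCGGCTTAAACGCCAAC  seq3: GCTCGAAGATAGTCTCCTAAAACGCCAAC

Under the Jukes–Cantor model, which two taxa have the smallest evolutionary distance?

seq1–seq2: 12/29 differ, p = 0.414, d = 0.602.
seq1–seq3: 12/29 differ, p = 0.414, d = 0.602.
seq2–seq3: 4/29 differ, p = 0.138, d = 0.152.
The smallest distance is between seq2 and seq3.

seq2 and seq3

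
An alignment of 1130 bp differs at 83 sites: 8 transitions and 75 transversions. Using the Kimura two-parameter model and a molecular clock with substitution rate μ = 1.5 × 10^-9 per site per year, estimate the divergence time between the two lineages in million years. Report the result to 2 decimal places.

25.86

P = 8/1130 ≈ 0.00708 and Q = 75/1130 ≈ 0.066372.
Under the Kimura two-parameter model, d = −½ ln(1 − 2P − Q) − ¼ ln(1 − 2Q).
1 − 2P − Q = 0.919468, giving −½ ln(0.919468) = 0.041980.
1 − 2Q = 0.867256, giving −¼ ln(0.867256) = 0.035605.
d = 0.041980 + 0.035605 = 0.077585.
Under a molecular clock d = 2μt, so t = d/(2μ) = 0.077585 / (2 × 1.5 × 10^-9) = 25.86 million years.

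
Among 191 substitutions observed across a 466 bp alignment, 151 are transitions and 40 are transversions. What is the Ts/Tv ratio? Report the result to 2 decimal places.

3.78

R = 151/40 = 3.775 ≈ 3.78 (to 2 d.p.).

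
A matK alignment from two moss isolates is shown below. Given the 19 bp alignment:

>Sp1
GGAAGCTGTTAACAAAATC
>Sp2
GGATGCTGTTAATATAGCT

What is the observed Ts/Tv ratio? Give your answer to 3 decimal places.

Transitions are A↔G and C↔T; transversions are all other mismatches.
Transitions: 4. Transversions: 2.
R = 4/2 = 2.000.

2.000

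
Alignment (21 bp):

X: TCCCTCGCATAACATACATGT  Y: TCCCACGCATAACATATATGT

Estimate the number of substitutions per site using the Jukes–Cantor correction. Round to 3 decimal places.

0.102

The sequences differ at 2 of 21 sites (5, 17), so p = 2/21 ≈ 0.095238.
d = −(3/4) ln(1 − 4p/3) = −0.75 ln(1 − 0.126984) = −0.75 ln(0.873016)
  = −0.75 × (-0.135801) = 0.101851 substitutions/site.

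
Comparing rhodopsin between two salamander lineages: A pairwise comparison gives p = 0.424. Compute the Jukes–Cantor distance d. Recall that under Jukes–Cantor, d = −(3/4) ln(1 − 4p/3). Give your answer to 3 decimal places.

d = −(3/4) ln(1 − 4p/3) = −0.75 ln(1 − 0.565333) = −0.75 ln(0.434667)
  = −0.75 × (-0.833175) = 0.624881 substitutions/site.

0.625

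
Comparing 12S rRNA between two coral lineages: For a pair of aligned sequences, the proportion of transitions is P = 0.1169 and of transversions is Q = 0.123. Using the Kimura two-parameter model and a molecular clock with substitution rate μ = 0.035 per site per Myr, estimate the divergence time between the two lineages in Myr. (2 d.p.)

Under the Kimura two-parameter model, d = −½ ln(1 − 2P − Q) − ¼ ln(1 − 2Q).
1 − 2P − Q = 0.6432, giving −½ ln(0.6432) = 0.220650.
1 − 2Q = 0.754, giving −¼ ln(0.754) = 0.070591.
d = 0.220650 + 0.070591 = 0.291241.
Under a molecular clock d = 2μt, so t = d/(2μ) = 0.291241 / (2 × 0.035) = 4.16 Myr.

4.16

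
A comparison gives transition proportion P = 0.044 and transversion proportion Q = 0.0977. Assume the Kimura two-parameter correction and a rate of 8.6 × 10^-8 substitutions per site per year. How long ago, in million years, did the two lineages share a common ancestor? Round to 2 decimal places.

0.91

Under the Kimura two-parameter model, d = −½ ln(1 − 2P − Q) − ¼ ln(1 − 2Q).
1 − 2P − Q = 0.8143, giving −½ ln(0.8143) = 0.102713.
1 − 2Q = 0.8046, giving −¼ ln(0.8046) = 0.054353.
d = 0.102713 + 0.054353 = 0.157066.
Under a molecular clock d = 2μt, so t = d/(2μ) = 0.157066 / (2 × 8.6 × 10^-8) = 0.91 million years.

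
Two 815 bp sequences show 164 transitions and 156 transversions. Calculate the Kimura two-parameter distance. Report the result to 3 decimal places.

0.571

P = 164/815 ≈ 0.201227 and Q = 156/815 ≈ 0.191411.
Under the Kimura two-parameter model, d = −½ ln(1 − 2P − Q) − ¼ ln(1 − 2Q).
1 − 2P − Q = 0.406135, giving −½ ln(0.406135) = 0.450535.
1 − 2Q = 0.617178, giving −¼ ln(0.617178) = 0.120649.
d = 0.450535 + 0.120649 = 0.571184.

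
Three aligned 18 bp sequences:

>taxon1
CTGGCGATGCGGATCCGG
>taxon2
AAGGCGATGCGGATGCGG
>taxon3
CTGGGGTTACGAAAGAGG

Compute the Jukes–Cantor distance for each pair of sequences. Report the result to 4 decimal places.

d(taxon1,taxon2) = 0.1885, d(taxon1,taxon3) = 0.5482, d(taxon2,taxon3) = 0.6735

taxon1–taxon2: 3/18 sites differ → p ≈ 0.166667, d = −0.75 ln(1 − 0.222223) = 0.188487 ≈ 0.1885.
taxon1–taxon3: 7/18 sites differ → p ≈ 0.388889, d = −0.75 ln(1 − 0.518519) = 0.548166 ≈ 0.5482.
taxon2–taxon3: 8/18 sites differ → p ≈ 0.444444, d = −0.75 ln(1 − 0.592592) = 0.673455 ≈ 0.6735.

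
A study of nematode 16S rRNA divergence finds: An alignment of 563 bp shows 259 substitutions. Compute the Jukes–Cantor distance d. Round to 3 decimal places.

0.713

p = 259/563 ≈ 0.460036.
d = −(3/4) ln(1 − 4p/3) = −0.75 ln(1 − 0.613381) = −0.75 ln(0.386619)
  = −0.75 × (-0.950316) = 0.712737 substitutions/site.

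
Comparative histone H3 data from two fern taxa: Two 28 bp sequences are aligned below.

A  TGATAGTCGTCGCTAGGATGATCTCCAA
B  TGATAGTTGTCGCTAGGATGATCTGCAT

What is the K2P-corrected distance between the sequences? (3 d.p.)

0.116

Of 28 sites, 1 differences are transitions and 2 are transversions, so P = 1/28 ≈ 0.035714 and Q = 2/28 ≈ 0.071429.
Under the Kimura two-parameter model, d = −½ ln(1 − 2P − Q) − ¼ ln(1 − 2Q).
1 − 2P − Q = 0.857143, giving −½ ln(0.857143) = 0.077075.
1 − 2Q = 0.857142, giving −¼ ln(0.857142) = 0.038538.
d = 0.077075 + 0.038538 = 0.115613.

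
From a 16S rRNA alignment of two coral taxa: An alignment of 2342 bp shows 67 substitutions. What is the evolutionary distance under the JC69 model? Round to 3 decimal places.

0.029

p = 67/2342 ≈ 0.028608.
d = −(3/4) ln(1 − 4p/3) = −0.75 ln(1 − 0.038144) = −0.75 ln(0.961856)
  = −0.75 × (-0.038891) = 0.029168 substitutions/site.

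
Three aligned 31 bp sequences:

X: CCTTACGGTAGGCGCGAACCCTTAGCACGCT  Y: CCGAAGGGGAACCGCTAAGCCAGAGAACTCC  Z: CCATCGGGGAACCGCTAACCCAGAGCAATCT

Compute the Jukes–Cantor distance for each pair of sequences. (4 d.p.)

d(X,Y) = 0.6143, d(X,Z) = 0.4806, d(Y,Z) = 0.2687

X–Y: 13/31 sites differ → p ≈ 0.419355, d = −0.75 ln(1 − 0.55914) = 0.614271 ≈ 0.6143.
X–Z: 11/31 sites differ → p ≈ 0.354839, d = −0.75 ln(1 − 0.473119) = 0.480585 ≈ 0.4806.
Y–Z: 7/31 sites differ → p ≈ 0.225806, d = −0.75 ln(1 − 0.301075) = 0.268659 ≈ 0.2687.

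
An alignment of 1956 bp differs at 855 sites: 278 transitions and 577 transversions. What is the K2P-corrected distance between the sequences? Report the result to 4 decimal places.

0.6557

P = 278/1956 ≈ 0.142127 and Q = 577/1956 ≈ 0.29499.
Under the Kimura two-parameter model, d = −½ ln(1 − 2P − Q) − ¼ ln(1 − 2Q).
1 − 2P − Q = 0.420756, giving −½ ln(0.420756) = 0.432851.
1 − 2Q = 0.41002, giving −¼ ln(0.41002) = 0.222887.
d = 0.432851 + 0.222887 = 0.655738.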